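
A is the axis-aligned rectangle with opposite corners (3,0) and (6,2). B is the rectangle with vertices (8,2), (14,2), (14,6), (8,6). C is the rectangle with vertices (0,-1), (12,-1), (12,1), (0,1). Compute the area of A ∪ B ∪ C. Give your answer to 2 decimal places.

51.00

By inclusion–exclusion:
Individual areas: |A| = 6, |B| = 24, |C| = 24.
|A∩B| = 0 (no overlap).
|A∩C|: x∈[3,6], y∈[0,1] → 3·1 = 3.
|B∩C| = 0 (no overlap).
|A∩B∩C| = 0.
|A ∪ B ∪ C| = 54 − 3 + 0 = 51.00.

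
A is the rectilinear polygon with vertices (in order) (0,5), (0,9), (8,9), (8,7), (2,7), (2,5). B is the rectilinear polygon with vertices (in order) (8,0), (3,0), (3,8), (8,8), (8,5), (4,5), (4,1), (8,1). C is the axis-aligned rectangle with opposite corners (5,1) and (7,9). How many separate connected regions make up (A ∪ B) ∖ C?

(A ∪ B) ∖ C splits into 2 disjoint pieces (area 27, area 4).

2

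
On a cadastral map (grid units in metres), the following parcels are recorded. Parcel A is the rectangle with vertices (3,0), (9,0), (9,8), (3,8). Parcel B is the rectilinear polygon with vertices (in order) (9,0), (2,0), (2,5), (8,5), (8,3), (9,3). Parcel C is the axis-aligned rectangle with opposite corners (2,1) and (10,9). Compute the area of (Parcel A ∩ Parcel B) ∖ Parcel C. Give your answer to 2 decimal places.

|Parcel A ∩ Parcel B| = 28.
|(Parcel A ∩ Parcel B) ∩ Parcel C| = 22.
|(Parcel A ∩ Parcel B) ∖ Parcel C| = 28 − 22 = 6.00.

6.00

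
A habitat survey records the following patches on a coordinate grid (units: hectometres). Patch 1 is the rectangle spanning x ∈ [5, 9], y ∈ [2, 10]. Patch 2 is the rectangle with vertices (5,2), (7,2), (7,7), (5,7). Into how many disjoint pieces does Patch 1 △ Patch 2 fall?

Patch 1 △ Patch 2 is a single connected region.

1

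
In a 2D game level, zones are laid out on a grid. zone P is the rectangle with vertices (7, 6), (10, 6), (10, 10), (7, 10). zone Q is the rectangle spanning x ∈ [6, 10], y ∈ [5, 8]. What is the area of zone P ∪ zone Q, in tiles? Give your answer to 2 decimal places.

By inclusion–exclusion:
Individual areas: |zone P| = 12, |zone Q| = 12.
|zone P∩zone Q|: x∈[7,10], y∈[6,8] → 3·2 = 6.
|zone P ∪ zone Q| = 24 − 6 = 18.00.

18.00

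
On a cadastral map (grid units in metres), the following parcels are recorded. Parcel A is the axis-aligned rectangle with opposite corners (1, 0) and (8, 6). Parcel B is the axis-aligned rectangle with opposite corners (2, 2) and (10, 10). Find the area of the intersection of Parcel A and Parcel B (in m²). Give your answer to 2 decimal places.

|Parcel A∩Parcel B|: x∈[2,8], y∈[2,6] → 6·4 = 24.

24.00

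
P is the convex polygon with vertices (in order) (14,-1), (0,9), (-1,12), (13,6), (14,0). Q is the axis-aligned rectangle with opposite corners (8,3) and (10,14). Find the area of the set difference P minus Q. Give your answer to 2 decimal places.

|P| = 62.5, |P∩Q| = 9.3714.
|P ∖ Q| = |P| − |P∩Q| = 62.5 − 9.3714 = 53.13.

53.13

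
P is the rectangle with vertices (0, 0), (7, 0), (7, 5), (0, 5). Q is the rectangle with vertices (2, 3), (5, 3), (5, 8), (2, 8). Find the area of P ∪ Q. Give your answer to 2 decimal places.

By inclusion–exclusion:
Individual areas: |P| = 35, |Q| = 15.
|P∩Q|: x∈[2,5], y∈[3,5] → 3·2 = 6.
|P ∪ Q| = 50 − 6 = 44.00.

44.00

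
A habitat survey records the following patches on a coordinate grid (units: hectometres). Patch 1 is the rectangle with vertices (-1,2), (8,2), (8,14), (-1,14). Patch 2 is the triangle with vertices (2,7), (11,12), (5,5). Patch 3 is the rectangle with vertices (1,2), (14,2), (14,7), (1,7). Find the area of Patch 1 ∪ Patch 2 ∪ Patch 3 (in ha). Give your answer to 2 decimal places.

By inclusion–exclusion:
Individual areas: |Patch 1| = 108, |Patch 2| = 16.5, |Patch 3| = 65.
|Patch 1∩Patch 2| = 13.75.
|Patch 1∩Patch 3|: x∈[1,8], y∈[2,7] → 7·5 = 35.
|Patch 2∩Patch 3| = 4.7143.
|Patch 1∩Patch 2∩Patch 3| = 4.7143.
|Patch 1 ∪ Patch 2 ∪ Patch 3| = 189.5 − 53.4643 + 4.7143 = 140.75.

140.75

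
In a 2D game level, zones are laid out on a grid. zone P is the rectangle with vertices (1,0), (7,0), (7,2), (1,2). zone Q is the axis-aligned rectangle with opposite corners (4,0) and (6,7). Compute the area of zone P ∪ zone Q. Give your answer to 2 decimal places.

22.00

By inclusion–exclusion:
Individual areas: |zone P| = 12, |zone Q| = 14.
|zone P∩zone Q|: x∈[4,6], y∈[0,2] → 2·2 = 4.
|zone P ∪ zone Q| = 26 − 4 = 22.00.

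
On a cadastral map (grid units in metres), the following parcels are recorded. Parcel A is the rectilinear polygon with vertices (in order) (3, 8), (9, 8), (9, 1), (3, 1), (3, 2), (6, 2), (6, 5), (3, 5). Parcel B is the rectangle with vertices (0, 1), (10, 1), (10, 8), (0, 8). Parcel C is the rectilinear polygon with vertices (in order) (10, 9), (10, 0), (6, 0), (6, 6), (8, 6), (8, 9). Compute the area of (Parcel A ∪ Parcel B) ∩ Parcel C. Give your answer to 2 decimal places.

The region (Parcel A ∪ Parcel B) ∩ Parcel C is the polygon with vertices (10,8), (10,1), (9,1), (6,1), (6,6), (8,6), (8,8), (9,8).
By the shoelace formula its area is 24.00.

24.00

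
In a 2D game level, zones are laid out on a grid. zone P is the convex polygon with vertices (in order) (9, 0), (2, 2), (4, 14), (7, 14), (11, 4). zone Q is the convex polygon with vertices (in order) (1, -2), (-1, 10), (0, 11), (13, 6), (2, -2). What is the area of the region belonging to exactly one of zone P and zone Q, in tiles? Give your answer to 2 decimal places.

|zone P| = 83, |zone Q| = 93, |zone P∩zone Q| = 50.0762.
|zone P △ zone Q| = |zone P| + |zone Q| − 2·|zone P∩zone Q| = 83 + 93 − 100.1523 = 75.85.

75.85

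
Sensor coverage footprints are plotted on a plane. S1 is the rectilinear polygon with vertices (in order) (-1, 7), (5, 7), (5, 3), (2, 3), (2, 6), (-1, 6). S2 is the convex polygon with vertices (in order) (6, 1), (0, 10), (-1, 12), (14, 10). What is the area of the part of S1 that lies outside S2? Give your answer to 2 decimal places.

|S1| = 15, |S1∩S2| = 6.6667.
|S1 ∖ S2| = |S1| − |S1∩S2| = 15 − 6.6667 = 8.33.

8.33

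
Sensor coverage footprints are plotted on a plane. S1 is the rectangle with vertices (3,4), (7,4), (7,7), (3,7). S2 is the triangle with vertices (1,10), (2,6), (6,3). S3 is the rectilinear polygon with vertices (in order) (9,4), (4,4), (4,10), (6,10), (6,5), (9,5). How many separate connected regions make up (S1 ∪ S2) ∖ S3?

(S1 ∪ S2) ∖ S3 splits into 3 disjoint pieces (area 2, area 0.3095, area 6.5893).

3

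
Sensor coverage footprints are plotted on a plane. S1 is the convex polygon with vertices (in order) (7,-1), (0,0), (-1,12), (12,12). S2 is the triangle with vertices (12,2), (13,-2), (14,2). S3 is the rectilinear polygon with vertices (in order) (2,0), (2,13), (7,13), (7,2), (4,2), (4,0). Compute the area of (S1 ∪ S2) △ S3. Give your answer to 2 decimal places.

81.00

|S1 ∪ S2| = 130.
|(S1 ∪ S2) ∩ S3| = 54.
|(S1 ∪ S2) △ S3| = 130 + 59 − 108 = 81.00.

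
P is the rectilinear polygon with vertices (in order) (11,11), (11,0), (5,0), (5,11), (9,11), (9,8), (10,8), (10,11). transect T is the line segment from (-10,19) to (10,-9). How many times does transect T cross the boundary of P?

0

The segment lies entirely outside P and never meets its boundary.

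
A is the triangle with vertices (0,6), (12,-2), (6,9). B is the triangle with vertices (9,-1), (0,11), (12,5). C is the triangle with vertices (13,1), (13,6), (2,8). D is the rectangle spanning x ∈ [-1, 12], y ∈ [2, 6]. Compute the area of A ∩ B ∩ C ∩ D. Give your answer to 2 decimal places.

3.03

The intersection is the polygon with vertices (8.962,3.57), (5.143,6), (7.636,6).
By the shoelace formula its area is 3.03.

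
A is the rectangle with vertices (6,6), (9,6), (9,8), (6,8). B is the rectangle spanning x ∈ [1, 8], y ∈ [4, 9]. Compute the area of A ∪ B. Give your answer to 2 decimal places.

37.00

By inclusion–exclusion:
Individual areas: |A| = 6, |B| = 35.
|A∩B|: x∈[6,8], y∈[6,8] → 2·2 = 4.
|A ∪ B| = 41 − 4 = 37.00.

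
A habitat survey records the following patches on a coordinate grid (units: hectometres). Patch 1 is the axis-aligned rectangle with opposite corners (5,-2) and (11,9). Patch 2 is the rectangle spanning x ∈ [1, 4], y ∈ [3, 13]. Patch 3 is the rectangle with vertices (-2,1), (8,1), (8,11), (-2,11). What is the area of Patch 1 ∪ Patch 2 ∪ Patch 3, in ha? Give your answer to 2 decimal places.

By inclusion–exclusion:
Individual areas: |Patch 1| = 66, |Patch 2| = 30, |Patch 3| = 100.
|Patch 1∩Patch 2| = 0 (no overlap).
|Patch 1∩Patch 3|: x∈[5,8], y∈[1,9] → 3·8 = 24.
|Patch 2∩Patch 3|: x∈[1,4], y∈[3,11] → 3·8 = 24.
|Patch 1∩Patch 2∩Patch 3| = 0.
|Patch 1 ∪ Patch 2 ∪ Patch 3| = 196 − 48 + 0 = 148.00.

148.00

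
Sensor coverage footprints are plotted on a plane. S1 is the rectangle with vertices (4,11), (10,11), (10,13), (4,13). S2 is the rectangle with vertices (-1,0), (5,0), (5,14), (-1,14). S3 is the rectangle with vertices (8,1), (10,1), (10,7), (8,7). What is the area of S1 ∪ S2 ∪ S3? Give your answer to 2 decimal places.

106.00

By inclusion–exclusion:
Individual areas: |S1| = 12, |S2| = 84, |S3| = 12.
|S1∩S2|: x∈[4,5], y∈[11,13] → 1·2 = 2.
|S1∩S3| = 0 (no overlap).
|S2∩S3| = 0 (no overlap).
|S1∩S2∩S3| = 0.
|S1 ∪ S2 ∪ S3| = 108 − 2 + 0 = 106.00.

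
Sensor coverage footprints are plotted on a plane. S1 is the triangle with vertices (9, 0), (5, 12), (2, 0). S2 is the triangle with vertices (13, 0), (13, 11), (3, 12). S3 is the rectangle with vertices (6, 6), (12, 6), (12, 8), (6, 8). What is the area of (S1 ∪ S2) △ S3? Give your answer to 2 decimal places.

|S1 ∪ S2| = 94.8579.
|(S1 ∪ S2) ∩ S3| = 11.
|(S1 ∪ S2) △ S3| = 94.8579 + 12 − 22 = 84.86.

84.86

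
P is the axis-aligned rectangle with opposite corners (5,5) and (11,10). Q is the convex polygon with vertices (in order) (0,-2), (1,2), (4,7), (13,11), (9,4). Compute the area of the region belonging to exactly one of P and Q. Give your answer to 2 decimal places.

|P| = 30, |Q| = 55.5, |P∩Q| = 20.8671.
|P △ Q| = |P| + |Q| − 2·|P∩Q| = 30 + 55.5 − 41.7341 = 43.77.

43.77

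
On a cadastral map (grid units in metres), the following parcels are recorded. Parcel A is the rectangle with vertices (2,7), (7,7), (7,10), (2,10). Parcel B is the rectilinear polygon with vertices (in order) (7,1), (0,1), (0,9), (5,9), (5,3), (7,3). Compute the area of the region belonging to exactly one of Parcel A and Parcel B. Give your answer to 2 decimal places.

47.00

|Parcel A| = 15, |Parcel B| = 44, |Parcel A∩Parcel B| = 6.
|Parcel A △ Parcel B| = |Parcel A| + |Parcel B| − 2·|Parcel A∩Parcel B| = 15 + 44 − 12 = 47.00.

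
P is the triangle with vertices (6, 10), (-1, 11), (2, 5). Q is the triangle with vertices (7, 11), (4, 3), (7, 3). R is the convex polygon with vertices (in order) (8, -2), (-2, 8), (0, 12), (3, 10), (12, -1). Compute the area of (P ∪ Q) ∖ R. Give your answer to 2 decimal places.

8.17

|P ∪ Q| = 31.5.
|(P ∪ Q) ∩ R| = 23.3339.
|(P ∪ Q) ∖ R| = 31.5 − 23.3339 = 8.17.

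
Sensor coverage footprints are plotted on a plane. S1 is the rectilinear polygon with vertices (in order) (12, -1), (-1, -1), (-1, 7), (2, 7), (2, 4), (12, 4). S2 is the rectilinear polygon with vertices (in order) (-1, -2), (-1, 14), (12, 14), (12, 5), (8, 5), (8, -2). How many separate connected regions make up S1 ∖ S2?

S1 ∖ S2 is a single connected region.

1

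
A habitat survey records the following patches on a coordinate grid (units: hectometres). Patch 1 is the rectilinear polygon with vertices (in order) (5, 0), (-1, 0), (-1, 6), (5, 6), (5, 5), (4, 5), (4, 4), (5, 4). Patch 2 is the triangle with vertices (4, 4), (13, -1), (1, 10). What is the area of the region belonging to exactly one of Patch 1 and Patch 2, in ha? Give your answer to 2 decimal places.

49.94

|Patch 1| = 35, |Patch 2| = 19.5, |Patch 1∩Patch 2| = 2.2778.
|Patch 1 △ Patch 2| = |Patch 1| + |Patch 2| − 2·|Patch 1∩Patch 2| = 35 + 19.5 − 4.5556 = 49.94.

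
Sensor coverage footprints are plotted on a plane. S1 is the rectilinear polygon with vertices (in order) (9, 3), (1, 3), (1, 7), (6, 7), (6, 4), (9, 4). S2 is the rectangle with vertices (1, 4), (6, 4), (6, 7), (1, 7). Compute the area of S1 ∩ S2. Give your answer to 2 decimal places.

15.00

The intersection is the polygon with vertices (1,7), (6,7), (6,4), (1,4).
By the shoelace formula its area is 15.00.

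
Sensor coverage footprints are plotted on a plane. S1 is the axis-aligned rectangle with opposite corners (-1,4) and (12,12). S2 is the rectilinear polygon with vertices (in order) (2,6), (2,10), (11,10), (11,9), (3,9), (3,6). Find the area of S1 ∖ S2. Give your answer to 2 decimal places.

|S1| = 104, |S1∩S2| = 12.
|S1 ∖ S2| = |S1| − |S1∩S2| = 104 − 12 = 92.00.

92.00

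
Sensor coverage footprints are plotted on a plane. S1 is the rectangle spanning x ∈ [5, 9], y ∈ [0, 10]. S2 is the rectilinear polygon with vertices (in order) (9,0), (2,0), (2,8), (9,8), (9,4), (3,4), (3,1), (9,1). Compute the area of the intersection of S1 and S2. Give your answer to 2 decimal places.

20.00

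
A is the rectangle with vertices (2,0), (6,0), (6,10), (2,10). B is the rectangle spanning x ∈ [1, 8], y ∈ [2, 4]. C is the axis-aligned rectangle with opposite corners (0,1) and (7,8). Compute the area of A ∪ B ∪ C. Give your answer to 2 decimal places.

63.00

By inclusion–exclusion:
Individual areas: |A| = 40, |B| = 14, |C| = 49.
|A∩B|: x∈[2,6], y∈[2,4] → 4·2 = 8.
|A∩C|: x∈[2,6], y∈[1,8] → 4·7 = 28.
|B∩C|: x∈[1,7], y∈[2,4] → 6·2 = 12.
|A∩B∩C| = 8.
|A ∪ B ∪ C| = 103 − 48 + 8 = 63.00.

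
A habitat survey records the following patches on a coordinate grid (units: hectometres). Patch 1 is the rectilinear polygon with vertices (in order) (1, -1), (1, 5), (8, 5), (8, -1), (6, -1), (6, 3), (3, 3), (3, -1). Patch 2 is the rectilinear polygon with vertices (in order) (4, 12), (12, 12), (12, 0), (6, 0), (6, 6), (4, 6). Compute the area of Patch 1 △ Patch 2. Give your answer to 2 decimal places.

|Patch 1| = 30, |Patch 2| = 84, |Patch 1∩Patch 2| = 10.
|Patch 1 △ Patch 2| = |Patch 1| + |Patch 2| − 2·|Patch 1∩Patch 2| = 30 + 84 − 20 = 94.00.

94.00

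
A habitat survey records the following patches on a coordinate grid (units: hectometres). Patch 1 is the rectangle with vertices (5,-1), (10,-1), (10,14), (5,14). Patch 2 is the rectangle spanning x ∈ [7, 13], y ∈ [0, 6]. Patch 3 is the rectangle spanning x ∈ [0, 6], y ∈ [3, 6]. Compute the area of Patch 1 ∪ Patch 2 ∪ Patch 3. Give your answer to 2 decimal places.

108.00

By inclusion–exclusion:
Individual areas: |Patch 1| = 75, |Patch 2| = 36, |Patch 3| = 18.
|Patch 1∩Patch 2|: x∈[7,10], y∈[0,6] → 3·6 = 18.
|Patch 1∩Patch 3|: x∈[5,6], y∈[3,6] → 1·3 = 3.
|Patch 2∩Patch 3| = 0 (no overlap).
|Patch 1∩Patch 2∩Patch 3| = 0.
|Patch 1 ∪ Patch 2 ∪ Patch 3| = 129 − 21 + 0 = 108.00.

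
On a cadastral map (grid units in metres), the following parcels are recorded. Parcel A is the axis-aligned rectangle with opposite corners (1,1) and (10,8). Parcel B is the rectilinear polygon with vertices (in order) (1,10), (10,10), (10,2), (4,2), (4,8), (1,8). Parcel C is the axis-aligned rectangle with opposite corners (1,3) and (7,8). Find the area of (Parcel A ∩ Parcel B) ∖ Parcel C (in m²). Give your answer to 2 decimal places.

|Parcel A ∩ Parcel B| = 36.
|(Parcel A ∩ Parcel B) ∩ Parcel C| = 15.
|(Parcel A ∩ Parcel B) ∖ Parcel C| = 36 − 15 = 21.00.

21.00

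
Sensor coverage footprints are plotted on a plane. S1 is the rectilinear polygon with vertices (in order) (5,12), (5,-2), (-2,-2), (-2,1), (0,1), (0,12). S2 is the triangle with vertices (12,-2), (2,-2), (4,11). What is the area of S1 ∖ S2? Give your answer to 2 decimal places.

|S1| = 76, |S1∩S2| = 25.1875.
|S1 ∖ S2| = |S1| − |S1∩S2| = 76 − 25.1875 = 50.81.

50.81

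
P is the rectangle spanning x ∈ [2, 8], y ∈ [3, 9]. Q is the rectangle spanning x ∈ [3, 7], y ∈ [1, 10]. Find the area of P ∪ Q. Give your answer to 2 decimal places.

48.00

By inclusion–exclusion:
Individual areas: |P| = 36, |Q| = 36.
|P∩Q|: x∈[3,7], y∈[3,9] → 4·6 = 24.
|P ∪ Q| = 72 − 24 = 48.00.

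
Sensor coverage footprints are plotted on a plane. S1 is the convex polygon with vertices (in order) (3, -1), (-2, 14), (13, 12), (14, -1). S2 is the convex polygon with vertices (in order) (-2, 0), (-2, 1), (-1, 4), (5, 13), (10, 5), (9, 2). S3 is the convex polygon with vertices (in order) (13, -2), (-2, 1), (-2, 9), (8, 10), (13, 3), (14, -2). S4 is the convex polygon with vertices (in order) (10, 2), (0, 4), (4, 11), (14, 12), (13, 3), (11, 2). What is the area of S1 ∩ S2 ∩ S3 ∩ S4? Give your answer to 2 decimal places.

The intersection is the polygon with vertices (6.941,9.894), (10,5), (9.062,2.188), (1.429,3.714), (0.842,5.474), (3.151,9.515).
By the shoelace formula its area is 48.27.

48.27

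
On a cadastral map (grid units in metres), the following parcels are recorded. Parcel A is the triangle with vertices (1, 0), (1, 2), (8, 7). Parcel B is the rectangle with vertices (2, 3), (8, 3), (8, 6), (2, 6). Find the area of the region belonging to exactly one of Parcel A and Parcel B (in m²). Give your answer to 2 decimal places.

|Parcel A| = 7, |Parcel B| = 18, |Parcel A∩Parcel B| = 3.
|Parcel A △ Parcel B| = |Parcel A| + |Parcel B| − 2·|Parcel A∩Parcel B| = 7 + 18 − 6 = 19.00.

19.00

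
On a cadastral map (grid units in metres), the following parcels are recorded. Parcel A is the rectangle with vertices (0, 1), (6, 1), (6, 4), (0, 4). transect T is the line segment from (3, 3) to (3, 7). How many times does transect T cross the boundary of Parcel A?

The segment meets the boundary at (3,4).

1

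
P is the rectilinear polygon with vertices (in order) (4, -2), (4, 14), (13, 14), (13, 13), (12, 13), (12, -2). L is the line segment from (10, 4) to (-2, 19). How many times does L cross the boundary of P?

The segment meets the boundary at (4,11.5).

1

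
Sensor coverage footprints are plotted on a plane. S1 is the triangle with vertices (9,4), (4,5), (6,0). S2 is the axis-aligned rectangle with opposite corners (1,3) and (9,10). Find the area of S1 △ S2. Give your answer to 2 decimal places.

|S1| = 11.5, |S2| = 56, |S1∩S2| = 6.325.
|S1 △ S2| = |S1| + |S2| − 2·|S1∩S2| = 11.5 + 56 − 12.65 = 54.85.

54.85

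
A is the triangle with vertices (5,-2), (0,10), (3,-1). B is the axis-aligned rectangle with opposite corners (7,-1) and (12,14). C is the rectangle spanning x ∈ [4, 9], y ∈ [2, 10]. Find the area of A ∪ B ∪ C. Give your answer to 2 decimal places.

By inclusion–exclusion:
Individual areas: |A| = 9.5, |B| = 75, |C| = 40.
|A∩B| = 0.
|A∩C| = 0.
|B∩C|: x∈[7,9], y∈[2,10] → 2·8 = 16.
|A∩B∩C| = 0.
|A ∪ B ∪ C| = 124.5 − 16 + 0 = 108.50.

108.50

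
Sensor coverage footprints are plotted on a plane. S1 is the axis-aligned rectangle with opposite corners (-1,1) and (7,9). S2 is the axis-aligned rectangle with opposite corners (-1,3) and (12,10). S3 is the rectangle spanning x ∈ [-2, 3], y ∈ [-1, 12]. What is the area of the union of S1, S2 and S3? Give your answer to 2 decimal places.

By inclusion–exclusion:
Individual areas: |S1| = 64, |S2| = 91, |S3| = 65.
|S1∩S2|: x∈[-1,7], y∈[3,9] → 8·6 = 48.
|S1∩S3|: x∈[-1,3], y∈[1,9] → 4·8 = 32.
|S2∩S3|: x∈[-1,3], y∈[3,10] → 4·7 = 28.
|S1∩S2∩S3| = 24.
|S1 ∪ S2 ∪ S3| = 220 − 108 + 24 = 136.00.

136.00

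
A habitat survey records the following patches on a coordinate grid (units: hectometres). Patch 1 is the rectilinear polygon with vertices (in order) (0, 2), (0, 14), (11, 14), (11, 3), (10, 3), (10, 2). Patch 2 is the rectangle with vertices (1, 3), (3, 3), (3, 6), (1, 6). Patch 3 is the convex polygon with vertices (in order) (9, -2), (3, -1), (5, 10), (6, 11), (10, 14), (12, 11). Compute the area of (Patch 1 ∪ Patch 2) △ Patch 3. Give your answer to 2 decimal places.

|Patch 1 ∪ Patch 2| = 131.
|(Patch 1 ∪ Patch 2) ∩ Patch 3| = 65.0041.
|(Patch 1 ∪ Patch 2) △ Patch 3| = 131 + 90 − 130.0082 = 90.99.

90.99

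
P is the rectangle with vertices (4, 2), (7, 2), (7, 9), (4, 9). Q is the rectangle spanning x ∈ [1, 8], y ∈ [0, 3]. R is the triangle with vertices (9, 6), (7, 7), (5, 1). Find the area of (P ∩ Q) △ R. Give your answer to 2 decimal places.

|P ∩ Q| = 3.
|(P ∩ Q) ∩ R| = 0.7.
|(P ∩ Q) △ R| = 3 + 7 − 1.4 = 8.60.

8.60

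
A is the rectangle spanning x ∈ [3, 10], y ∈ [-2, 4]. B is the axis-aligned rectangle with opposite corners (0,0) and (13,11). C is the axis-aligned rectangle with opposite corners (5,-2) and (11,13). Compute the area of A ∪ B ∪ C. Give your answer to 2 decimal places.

By inclusion–exclusion:
Individual areas: |A| = 42, |B| = 143, |C| = 90.
|A∩B|: x∈[3,10], y∈[0,4] → 7·4 = 28.
|A∩C|: x∈[5,10], y∈[-2,4] → 5·6 = 30.
|B∩C|: x∈[5,11], y∈[0,11] → 6·11 = 66.
|A∩B∩C| = 20.
|A ∪ B ∪ C| = 275 − 124 + 20 = 171.00.

171.00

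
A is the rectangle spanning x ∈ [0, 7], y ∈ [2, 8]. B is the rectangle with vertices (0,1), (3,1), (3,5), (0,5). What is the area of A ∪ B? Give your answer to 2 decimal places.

45.00

By inclusion–exclusion:
Individual areas: |A| = 42, |B| = 12.
|A∩B|: x∈[0,3], y∈[2,5] → 3·3 = 9.
|A ∪ B| = 54 − 9 = 45.00.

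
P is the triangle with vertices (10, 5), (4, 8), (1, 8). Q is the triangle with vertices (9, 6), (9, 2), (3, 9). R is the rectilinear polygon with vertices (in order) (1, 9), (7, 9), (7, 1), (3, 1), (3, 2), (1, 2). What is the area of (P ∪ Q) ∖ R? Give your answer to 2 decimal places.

|P ∪ Q| = 13.9881.
|(P ∪ Q) ∩ R| = 7.2381.
|(P ∪ Q) ∖ R| = 13.9881 − 7.2381 = 6.75.

6.75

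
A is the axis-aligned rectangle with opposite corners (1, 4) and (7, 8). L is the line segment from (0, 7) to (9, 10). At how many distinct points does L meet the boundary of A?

2

The segment meets the boundary at (3,8), (1,7.333).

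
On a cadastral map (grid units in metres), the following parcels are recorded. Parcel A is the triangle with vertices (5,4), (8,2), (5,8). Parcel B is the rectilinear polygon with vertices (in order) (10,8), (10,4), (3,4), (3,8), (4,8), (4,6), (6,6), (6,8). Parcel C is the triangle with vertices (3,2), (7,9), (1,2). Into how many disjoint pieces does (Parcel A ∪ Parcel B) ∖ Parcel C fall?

(Parcel A ∪ Parcel B) ∖ Parcel C splits into 4 disjoint pieces (area 20.6488, area 3.1905, area 0.2807, area 0.0119).

4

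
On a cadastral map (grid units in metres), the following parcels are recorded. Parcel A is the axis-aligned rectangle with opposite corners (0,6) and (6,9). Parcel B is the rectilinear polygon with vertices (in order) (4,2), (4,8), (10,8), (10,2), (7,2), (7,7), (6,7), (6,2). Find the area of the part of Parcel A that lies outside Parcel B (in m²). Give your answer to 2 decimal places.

|Parcel A| = 18, |Parcel A∩Parcel B| = 4.
|Parcel A ∖ Parcel B| = |Parcel A| − |Parcel A∩Parcel B| = 18 − 4 = 14.00.

14.00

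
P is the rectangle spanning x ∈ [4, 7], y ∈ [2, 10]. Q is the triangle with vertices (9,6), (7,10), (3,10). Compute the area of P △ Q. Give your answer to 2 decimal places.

22.00

|P| = 24, |Q| = 8, |P∩Q| = 5.
|P △ Q| = |P| + |Q| − 2·|P∩Q| = 24 + 8 − 10 = 22.00.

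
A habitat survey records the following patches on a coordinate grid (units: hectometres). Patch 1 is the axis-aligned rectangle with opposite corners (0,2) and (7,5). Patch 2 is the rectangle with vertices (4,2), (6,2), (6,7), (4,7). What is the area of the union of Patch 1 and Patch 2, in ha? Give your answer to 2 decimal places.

By inclusion–exclusion:
Individual areas: |Patch 1| = 21, |Patch 2| = 10.
|Patch 1∩Patch 2|: x∈[4,6], y∈[2,5] → 2·3 = 6.
|Patch 1 ∪ Patch 2| = 31 − 6 = 25.00.

25.00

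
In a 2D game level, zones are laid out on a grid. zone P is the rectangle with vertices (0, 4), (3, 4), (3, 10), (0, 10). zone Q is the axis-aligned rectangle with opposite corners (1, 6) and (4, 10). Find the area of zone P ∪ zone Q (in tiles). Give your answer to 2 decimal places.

By inclusion–exclusion:
Individual areas: |zone P| = 18, |zone Q| = 12.
|zone P∩zone Q|: x∈[1,3], y∈[6,10] → 2·4 = 8.
|zone P ∪ zone Q| = 30 − 8 = 22.00.

22.00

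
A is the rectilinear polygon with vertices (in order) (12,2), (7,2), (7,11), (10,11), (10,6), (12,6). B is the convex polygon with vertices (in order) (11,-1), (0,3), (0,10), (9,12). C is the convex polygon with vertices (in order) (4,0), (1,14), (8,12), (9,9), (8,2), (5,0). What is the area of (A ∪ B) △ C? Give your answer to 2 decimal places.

|A ∪ B| = 108.3846.
|(A ∪ B) ∩ C| = 57.133.
|(A ∪ B) △ C| = 108.3846 + 72 − 114.2659 = 66.12.

66.12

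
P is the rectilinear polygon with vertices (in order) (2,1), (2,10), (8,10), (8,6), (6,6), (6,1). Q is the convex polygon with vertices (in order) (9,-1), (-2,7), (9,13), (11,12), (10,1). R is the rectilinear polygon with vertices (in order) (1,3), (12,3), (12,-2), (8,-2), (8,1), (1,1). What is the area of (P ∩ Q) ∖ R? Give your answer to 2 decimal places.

34.57

|P ∩ Q| = 36.8409.
|(P ∩ Q) ∩ R| = 2.2727.
|(P ∩ Q) ∖ R| = 36.8409 − 2.2727 = 34.57.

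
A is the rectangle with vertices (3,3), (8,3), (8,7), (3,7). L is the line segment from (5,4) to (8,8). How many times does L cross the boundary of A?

1

The segment meets the boundary at (7.25,7).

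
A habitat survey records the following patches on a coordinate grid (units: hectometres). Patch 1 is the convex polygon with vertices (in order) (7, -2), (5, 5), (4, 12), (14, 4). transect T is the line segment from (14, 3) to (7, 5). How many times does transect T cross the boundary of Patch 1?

The segment meets the boundary at (13.125,3.25).

1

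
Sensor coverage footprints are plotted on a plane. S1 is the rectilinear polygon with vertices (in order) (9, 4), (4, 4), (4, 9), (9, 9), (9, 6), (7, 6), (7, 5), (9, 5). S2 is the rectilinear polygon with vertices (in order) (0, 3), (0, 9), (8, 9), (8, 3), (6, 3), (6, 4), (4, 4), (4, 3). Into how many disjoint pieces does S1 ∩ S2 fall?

S1 ∩ S2 is a single connected region.

1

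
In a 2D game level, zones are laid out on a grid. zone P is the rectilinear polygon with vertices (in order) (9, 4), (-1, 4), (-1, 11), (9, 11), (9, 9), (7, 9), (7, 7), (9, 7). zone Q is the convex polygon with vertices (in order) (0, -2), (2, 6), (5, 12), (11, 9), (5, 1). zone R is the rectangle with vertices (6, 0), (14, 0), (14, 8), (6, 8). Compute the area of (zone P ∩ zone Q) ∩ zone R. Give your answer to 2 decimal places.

The region (zone P ∩ zone Q) ∩ zone R is the polygon with vertices (7,7), (9,7), (9,6.333), (7.25,4), (6,4), (6,8), (7,8).
By the shoelace formula its area is 7.96.

7.96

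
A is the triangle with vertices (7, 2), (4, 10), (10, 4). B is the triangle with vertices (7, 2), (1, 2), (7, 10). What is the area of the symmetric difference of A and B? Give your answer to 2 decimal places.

|A| = 15, |B| = 24, |A∩B| = 6.0714.
|A △ B| = |A| + |B| − 2·|A∩B| = 15 + 24 − 12.1429 = 26.86.

26.86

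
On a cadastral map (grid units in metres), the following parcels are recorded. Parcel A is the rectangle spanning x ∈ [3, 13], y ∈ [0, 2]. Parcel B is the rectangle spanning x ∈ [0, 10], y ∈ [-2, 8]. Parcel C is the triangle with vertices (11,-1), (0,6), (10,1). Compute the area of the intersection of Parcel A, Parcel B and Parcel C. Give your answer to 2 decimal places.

The intersection is the polygon with vertices (8,2), (10,1), (10,0), (9.429,0), (6.286,2).
By the shoelace formula its area is 3.29.

3.29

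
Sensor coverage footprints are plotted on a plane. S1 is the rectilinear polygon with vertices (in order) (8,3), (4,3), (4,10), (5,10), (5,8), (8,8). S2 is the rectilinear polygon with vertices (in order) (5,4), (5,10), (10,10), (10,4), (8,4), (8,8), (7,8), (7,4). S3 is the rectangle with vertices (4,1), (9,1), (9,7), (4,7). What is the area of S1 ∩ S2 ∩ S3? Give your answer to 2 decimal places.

6.00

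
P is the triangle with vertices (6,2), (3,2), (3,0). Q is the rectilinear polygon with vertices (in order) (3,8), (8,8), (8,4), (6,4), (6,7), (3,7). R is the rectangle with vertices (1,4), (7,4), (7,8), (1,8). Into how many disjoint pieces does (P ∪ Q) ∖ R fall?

2

(P ∪ Q) ∖ R splits into 2 disjoint pieces (area 3, area 4).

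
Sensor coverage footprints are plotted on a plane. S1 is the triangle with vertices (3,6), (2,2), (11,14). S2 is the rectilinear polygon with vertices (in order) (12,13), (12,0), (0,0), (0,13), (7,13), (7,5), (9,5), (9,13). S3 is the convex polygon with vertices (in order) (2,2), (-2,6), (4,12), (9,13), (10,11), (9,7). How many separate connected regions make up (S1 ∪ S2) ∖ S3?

(S1 ∪ S2) ∖ S3 splits into 2 disjoint pieces (area 71.0536, area 14.1).

2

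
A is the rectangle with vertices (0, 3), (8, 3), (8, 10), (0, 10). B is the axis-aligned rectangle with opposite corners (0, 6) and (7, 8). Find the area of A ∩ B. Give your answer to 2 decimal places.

14.00

|A∩B|: x∈[0,7], y∈[6,8] → 7·2 = 14.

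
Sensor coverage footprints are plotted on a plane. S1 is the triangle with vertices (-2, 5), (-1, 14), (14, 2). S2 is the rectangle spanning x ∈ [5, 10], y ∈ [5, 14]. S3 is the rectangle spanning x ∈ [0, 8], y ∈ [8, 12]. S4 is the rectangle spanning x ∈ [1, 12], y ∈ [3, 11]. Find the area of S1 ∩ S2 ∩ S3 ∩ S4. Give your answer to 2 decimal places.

0.90

The intersection is the polygon with vertices (6.5,8), (5,8), (5,9.2).
By the shoelace formula its area is 0.90.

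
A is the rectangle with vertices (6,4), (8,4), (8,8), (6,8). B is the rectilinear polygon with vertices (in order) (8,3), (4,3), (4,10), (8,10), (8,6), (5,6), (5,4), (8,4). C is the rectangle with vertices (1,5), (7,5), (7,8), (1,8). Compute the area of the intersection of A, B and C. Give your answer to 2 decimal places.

The intersection is the polygon with vertices (6,6), (6,8), (7,8), (7,6).
By the shoelace formula its area is 2.00.

2.00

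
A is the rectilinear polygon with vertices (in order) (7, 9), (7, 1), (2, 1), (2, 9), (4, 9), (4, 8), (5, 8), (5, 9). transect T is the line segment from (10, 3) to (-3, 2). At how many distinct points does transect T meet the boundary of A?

The segment meets the boundary at (2,2.385), (7,2.769).

2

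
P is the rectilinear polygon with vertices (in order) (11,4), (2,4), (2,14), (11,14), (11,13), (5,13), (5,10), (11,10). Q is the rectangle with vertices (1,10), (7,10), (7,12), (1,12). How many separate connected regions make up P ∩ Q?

1

P ∩ Q is a single connected region.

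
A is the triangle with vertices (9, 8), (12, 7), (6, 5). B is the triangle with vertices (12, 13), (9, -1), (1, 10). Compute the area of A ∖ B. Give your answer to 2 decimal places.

0.55

|A| = 6, |A∩B| = 5.4462.
|A ∖ B| = |A| − |A∩B| = 6 − 5.4462 = 0.55.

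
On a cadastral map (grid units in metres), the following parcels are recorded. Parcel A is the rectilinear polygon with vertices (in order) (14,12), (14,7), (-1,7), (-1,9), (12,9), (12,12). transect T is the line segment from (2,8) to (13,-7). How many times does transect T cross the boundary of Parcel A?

1

The segment meets the boundary at (2.733,7).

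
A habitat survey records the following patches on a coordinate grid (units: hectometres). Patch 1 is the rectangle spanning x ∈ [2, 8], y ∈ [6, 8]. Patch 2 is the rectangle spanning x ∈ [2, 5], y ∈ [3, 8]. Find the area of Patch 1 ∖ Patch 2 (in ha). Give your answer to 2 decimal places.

6.00

|Patch 1∩Patch 2|: x∈[2,5], y∈[6,8] → 3·2 = 6.
|Patch 1| = 12.
|Patch 1 ∖ Patch 2| = |Patch 1| − |Patch 1∩Patch 2| = 12 − 6 = 6.00.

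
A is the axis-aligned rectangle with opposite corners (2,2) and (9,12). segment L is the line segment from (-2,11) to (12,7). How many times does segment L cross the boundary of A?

The segment meets the boundary at (9,7.857), (2,9.857).

2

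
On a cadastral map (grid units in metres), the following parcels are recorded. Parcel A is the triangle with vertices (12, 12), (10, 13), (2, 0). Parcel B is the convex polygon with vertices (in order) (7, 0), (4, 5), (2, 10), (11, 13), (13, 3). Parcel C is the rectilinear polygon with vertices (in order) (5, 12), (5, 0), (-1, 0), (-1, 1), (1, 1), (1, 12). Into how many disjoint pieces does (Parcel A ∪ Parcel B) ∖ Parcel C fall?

1

(Parcel A ∪ Parcel B) ∖ Parcel C is a single connected region.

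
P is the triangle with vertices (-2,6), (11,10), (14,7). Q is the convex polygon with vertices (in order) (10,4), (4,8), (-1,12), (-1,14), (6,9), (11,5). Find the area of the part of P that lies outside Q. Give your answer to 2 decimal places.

20.37

|P| = 25.5, |P∩Q| = 5.1264.
|P ∖ Q| = |P| − |P∩Q| = 25.5 − 5.1264 = 20.37.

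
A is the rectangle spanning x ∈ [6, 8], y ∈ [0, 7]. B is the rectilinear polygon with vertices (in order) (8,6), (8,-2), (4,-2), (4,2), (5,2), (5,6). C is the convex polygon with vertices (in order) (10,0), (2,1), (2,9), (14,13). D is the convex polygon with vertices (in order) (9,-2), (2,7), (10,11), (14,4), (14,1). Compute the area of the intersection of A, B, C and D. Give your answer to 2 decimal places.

10.46

The intersection is the polygon with vertices (8,6), (8,0.25), (7.169,0.354), (6,1.857), (6,6).
By the shoelace formula its area is 10.46.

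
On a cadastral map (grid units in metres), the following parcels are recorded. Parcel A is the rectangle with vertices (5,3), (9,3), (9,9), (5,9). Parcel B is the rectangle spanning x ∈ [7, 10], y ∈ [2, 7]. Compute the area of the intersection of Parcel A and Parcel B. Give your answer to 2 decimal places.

8.00

|Parcel A∩Parcel B|: x∈[7,9], y∈[3,7] → 2·4 = 8.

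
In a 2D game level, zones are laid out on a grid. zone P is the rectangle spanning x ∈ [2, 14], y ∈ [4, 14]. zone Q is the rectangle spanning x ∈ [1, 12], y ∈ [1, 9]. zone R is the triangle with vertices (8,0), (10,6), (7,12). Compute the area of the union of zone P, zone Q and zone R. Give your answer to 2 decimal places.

158.21

By inclusion–exclusion:
Individual areas: |zone P| = 120, |zone Q| = 88, |zone R| = 15.
|zone P∩zone Q|: x∈[2,12], y∈[4,9] → 10·5 = 50.
|zone P∩zone R| = 11.6667.
|zone Q∩zone R| = 12.9167.
|zone P∩zone Q∩zone R| = 9.7917.
|zone P ∪ zone Q ∪ zone R| = 223 − 74.5833 + 9.7917 = 158.21.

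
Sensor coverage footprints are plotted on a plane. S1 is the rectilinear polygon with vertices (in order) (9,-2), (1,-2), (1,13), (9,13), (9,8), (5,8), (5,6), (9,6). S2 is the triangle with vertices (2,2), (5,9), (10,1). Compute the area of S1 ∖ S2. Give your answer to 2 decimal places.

|S1| = 112, |S1∩S2| = 26.2625.
|S1 ∖ S2| = |S1| − |S1∩S2| = 112 − 26.2625 = 85.74.

85.74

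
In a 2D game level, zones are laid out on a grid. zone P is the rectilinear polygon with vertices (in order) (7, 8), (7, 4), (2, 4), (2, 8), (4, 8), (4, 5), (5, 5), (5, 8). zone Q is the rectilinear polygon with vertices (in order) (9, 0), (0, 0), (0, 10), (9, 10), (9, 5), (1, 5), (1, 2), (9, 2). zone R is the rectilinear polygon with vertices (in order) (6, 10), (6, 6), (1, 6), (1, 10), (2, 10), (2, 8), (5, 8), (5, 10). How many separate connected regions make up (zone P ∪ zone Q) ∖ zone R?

(zone P ∪ zone Q) ∖ zone R splits into 2 disjoint pieces (area 51, area 6).

2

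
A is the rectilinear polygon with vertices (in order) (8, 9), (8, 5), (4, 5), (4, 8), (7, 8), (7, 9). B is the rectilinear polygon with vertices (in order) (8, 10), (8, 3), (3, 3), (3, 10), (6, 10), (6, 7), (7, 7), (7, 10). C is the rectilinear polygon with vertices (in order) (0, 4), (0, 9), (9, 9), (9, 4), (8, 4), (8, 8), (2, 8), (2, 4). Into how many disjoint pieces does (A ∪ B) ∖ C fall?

3

(A ∪ B) ∖ C splits into 3 disjoint pieces (area 25, area 3, area 1).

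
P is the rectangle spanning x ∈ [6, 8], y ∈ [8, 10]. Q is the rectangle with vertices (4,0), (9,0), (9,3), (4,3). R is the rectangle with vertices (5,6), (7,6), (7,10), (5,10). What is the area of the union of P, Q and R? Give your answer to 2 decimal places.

25.00

By inclusion–exclusion:
Individual areas: |P| = 4, |Q| = 15, |R| = 8.
|P∩Q| = 0 (no overlap).
|P∩R|: x∈[6,7], y∈[8,10] → 1·2 = 2.
|Q∩R| = 0 (no overlap).
|P∩Q∩R| = 0.
|P ∪ Q ∪ R| = 27 − 2 + 0 = 25.00.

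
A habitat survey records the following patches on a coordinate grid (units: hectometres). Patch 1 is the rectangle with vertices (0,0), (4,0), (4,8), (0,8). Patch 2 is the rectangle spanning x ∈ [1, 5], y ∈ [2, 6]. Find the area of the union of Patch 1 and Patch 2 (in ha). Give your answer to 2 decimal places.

36.00

By inclusion–exclusion:
Individual areas: |Patch 1| = 32, |Patch 2| = 16.
|Patch 1∩Patch 2|: x∈[1,4], y∈[2,6] → 3·4 = 12.
|Patch 1 ∪ Patch 2| = 48 − 12 = 36.00.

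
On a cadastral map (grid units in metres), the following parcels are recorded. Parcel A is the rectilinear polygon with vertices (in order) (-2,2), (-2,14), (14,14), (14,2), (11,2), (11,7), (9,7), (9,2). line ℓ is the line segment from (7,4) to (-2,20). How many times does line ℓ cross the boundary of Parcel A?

The segment meets the boundary at (1.375,14).

1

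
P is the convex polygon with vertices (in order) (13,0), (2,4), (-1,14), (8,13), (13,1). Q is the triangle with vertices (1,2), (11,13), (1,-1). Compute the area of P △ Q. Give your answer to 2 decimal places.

106.16

|P| = 107.5, |Q| = 15, |P∩Q| = 8.1678.
|P △ Q| = |P| + |Q| − 2·|P∩Q| = 107.5 + 15 − 16.3356 = 106.16.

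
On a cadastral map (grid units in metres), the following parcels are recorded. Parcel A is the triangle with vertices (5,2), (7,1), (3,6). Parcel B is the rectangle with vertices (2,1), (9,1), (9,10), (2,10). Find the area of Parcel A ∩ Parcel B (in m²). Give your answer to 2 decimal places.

The intersection is the polygon with vertices (5,2), (3,6), (7,1).
By the shoelace formula its area is 3.00.

3.00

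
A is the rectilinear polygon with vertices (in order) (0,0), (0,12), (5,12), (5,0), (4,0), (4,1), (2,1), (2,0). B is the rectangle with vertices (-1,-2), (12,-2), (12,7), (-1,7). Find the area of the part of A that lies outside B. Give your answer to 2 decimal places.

|A| = 58, |A∩B| = 33.
|A ∖ B| = |A| − |A∩B| = 58 − 33 = 25.00.

25.00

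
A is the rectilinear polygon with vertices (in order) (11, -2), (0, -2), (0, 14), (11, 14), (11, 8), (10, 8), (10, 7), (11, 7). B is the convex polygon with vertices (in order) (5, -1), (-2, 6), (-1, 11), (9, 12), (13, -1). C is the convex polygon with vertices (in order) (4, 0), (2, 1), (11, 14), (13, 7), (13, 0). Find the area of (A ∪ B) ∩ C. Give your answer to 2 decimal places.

|A ∪ B| = 191.4346.
|(A ∪ B) ∩ C| = 70.54.

70.54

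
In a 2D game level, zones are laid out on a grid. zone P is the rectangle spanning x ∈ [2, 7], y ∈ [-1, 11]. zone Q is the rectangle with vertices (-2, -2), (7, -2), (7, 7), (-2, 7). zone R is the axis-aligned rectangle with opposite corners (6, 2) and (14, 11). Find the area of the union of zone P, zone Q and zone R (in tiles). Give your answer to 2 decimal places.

By inclusion–exclusion:
Individual areas: |zone P| = 60, |zone Q| = 81, |zone R| = 72.
|zone P∩zone Q|: x∈[2,7], y∈[-1,7] → 5·8 = 40.
|zone P∩zone R|: x∈[6,7], y∈[2,11] → 1·9 = 9.
|zone Q∩zone R|: x∈[6,7], y∈[2,7] → 1·5 = 5.
|zone P∩zone Q∩zone R| = 5.
|zone P ∪ zone Q ∪ zone R| = 213 − 54 + 5 = 164.00.

164.00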